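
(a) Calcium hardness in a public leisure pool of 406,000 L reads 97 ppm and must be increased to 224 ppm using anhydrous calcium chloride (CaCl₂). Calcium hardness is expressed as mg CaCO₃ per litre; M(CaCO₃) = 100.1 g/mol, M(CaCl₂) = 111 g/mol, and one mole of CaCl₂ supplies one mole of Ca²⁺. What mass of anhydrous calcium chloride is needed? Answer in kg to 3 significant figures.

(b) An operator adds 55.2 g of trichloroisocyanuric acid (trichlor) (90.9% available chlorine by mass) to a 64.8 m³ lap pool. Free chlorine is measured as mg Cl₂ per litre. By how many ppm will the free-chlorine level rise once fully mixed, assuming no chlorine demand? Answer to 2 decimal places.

(a) 57.2 kg; (b) 0.77 ppm

(a) Hardness to add: (224 − 97) = 127 mg/L as CaCO₃ × 406,000 L = 51,560 g as CaCO₃.
(a) Moles of Ca²⁺ (1 mol Ca²⁺ ≡ 1 mol CaCO₃): 51,560 / 100.1 g/mol = 515.1 mol.
(a) Mass of CaCl₂: 515.1 × 111 = 57,180 g.

(b) Volume: 64.8 m³ = 64,800 L.
(b) Available chlorine delivered: 55.2 g × 0.909 = 50.18 g as Cl₂.
(b) Concentration rise: 50.18 g / 64,800 L = 0.7743 mg/L = 0.77 ppm.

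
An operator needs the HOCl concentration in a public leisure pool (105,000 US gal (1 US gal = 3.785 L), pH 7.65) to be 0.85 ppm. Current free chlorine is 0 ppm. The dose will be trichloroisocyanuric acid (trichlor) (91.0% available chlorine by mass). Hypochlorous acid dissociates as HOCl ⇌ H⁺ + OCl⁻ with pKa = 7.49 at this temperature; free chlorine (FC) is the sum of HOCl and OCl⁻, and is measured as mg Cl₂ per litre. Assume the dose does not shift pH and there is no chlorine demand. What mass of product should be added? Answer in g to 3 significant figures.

908 g

Volume: 105,000 US gal × 3.785 L/gal = 397,425 L.
[OCl⁻]/[HOCl] = 10^(pH − pKa) = 10^(7.65 − 7.49) = 1.445; fraction as HOCl = 1/(1 + 1.445) = 0.4089.
Free chlorine required for 0.85 ppm HOCl: 0.85 / 0.4089 = 2.079 ppm.
FC to add: 2.079 − 0 = 2.079 mg/L as Cl₂.
Cl₂ equivalent: 2.079 mg/L × 397,425 L = 826.1 g.
Product at 91.0% available Cl: 826.1 / 0.91 = 907.8 g.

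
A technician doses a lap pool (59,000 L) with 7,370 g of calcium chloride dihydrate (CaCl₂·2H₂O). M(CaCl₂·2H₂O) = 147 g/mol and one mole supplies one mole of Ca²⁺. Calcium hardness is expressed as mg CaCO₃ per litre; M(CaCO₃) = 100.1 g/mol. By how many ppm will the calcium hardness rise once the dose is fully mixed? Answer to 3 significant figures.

Moles of Ca²⁺: 7,370 g ÷ 147 g/mol = 50.14 mol.
As CaCO₃: 50.14 mol × 100.1 g/mol = 5019 g.
Rise: 5019 g / 59,000 L × 1000 = 85.06 mg/L.

85.1 ppm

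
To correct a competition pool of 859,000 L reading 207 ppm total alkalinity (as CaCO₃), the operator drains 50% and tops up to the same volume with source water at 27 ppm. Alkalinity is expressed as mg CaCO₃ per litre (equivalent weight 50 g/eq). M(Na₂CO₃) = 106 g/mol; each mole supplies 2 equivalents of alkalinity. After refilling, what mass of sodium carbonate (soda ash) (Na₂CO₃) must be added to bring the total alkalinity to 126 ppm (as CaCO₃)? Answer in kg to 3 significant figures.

After draining 50% and refilling: 207 × 0.50 + 27 × 0.50 = 117 ppm.
Deficit to target: 126 − 117 = 9 mg/L.
As CaCO₃: 9 mg/L × 859,000 L = 7731 g; ÷ 50 g/eq ÷ 2 = 77.31 mol Na₂CO₃.
Mass: 77.31 × 106 = 8195 g.

8.19 kg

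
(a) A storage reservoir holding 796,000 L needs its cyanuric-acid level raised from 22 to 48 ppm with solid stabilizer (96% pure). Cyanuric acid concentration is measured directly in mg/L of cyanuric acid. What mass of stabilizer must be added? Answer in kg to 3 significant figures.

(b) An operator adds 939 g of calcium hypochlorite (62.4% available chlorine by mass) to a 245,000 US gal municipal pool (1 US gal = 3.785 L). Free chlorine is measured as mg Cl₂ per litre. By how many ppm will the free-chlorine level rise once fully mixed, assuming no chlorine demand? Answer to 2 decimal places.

(a) 21.6 kg; (b) 0.63 ppm

(a) CYA to add: (48 − 22) = 26 mg/L × 796,000 L = 20,700 g cyanuric acid.
(a) At 96% purity: 20,700 / 0.96 = 21,560 g product.

(b) Volume: 245,000 US gal × 3.785 L/gal = 927,325 L.
(b) Available chlorine delivered: 939 g × 0.624 = 585.9 g as Cl₂.
(b) Concentration rise: 585.9 g / 927,325 L = 0.6319 mg/L = 0.63 ppm.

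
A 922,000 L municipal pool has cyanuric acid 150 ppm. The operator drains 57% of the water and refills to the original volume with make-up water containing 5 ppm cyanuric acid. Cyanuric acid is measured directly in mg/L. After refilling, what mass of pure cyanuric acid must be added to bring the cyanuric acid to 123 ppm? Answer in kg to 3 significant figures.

After draining 57% and refilling: 150 × 0.43 + 5 × 0.57 = 67.35 ppm.
Deficit to target: 123 − 67.35 = 55.65 mg/L.
Mass: 55.65 mg/L × 922,000 L = 51,310 g cyanuric acid.

51.3 kg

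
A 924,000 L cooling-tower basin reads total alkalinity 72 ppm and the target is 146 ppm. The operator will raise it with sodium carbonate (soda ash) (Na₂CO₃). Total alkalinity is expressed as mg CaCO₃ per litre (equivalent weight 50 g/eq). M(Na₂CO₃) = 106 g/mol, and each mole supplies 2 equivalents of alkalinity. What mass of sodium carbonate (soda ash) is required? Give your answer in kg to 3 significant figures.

Alkalinity to add: (146 − 72) = 74 mg/L as CaCO₃ × 924,000 L = 68,380 g as CaCO₃.
Equivalents: 68,380 g ÷ 50 g/eq = 1368 eq.
Each mole of Na₂CO₃ supplies 2 eq, so 1368 / 2 = 683.8 mol.
Mass: 683.8 mol × 106 g/mol = 72,480 g.

72.5 kg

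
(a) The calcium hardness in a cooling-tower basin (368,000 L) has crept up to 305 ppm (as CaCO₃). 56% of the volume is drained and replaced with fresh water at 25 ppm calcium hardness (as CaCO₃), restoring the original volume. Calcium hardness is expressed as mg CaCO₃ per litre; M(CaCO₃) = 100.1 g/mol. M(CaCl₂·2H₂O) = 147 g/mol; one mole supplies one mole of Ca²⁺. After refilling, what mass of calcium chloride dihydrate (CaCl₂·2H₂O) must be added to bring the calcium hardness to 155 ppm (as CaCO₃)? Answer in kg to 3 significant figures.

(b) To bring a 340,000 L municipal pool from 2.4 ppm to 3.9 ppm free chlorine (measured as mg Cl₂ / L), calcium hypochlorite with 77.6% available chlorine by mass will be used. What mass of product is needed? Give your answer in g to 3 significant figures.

(a) 3.67 kg; (b) 657 g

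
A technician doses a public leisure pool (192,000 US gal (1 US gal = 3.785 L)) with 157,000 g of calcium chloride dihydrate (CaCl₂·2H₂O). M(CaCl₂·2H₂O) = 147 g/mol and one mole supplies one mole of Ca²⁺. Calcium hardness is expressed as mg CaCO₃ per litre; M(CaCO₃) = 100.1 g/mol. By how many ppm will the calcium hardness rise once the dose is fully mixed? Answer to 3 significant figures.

147 ppm

Volume: 192,000 US gal × 3.785 L/gal = 726,720 L.
Moles of Ca²⁺: 157,000 g ÷ 147 g/mol = 1068 mol.
As CaCO₃: 1068 mol × 100.1 g/mol = 106,900 g.
Rise: 106,900 g / 726,720 L × 1000 = 147.1 mg/L.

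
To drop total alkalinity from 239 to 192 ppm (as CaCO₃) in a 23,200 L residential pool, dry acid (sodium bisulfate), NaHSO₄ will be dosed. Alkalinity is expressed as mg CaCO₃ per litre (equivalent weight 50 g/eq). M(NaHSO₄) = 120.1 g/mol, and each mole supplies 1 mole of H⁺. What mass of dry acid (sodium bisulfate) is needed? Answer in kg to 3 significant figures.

2.62 kg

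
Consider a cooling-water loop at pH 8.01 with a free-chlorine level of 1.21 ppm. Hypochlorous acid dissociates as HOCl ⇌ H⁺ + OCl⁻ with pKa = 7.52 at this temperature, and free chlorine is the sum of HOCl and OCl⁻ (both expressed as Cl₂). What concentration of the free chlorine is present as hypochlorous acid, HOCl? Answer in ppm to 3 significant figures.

[OCl⁻]/[HOCl] = 10^(pH − pKa) = 10^(8.01 − 7.52) = 10^0.49 = 3.09.
Fraction as HOCl = 1 / (1 + 3.09) = 0.2445.
HOCl = 0.2445 × 1.21 ppm = 0.2958 ppm.

0.296 ppm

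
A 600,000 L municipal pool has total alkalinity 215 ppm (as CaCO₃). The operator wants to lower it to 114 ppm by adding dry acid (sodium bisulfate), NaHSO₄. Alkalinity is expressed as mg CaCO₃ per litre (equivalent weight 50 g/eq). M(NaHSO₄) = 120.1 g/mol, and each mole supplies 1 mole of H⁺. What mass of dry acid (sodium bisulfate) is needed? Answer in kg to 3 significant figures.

146 kg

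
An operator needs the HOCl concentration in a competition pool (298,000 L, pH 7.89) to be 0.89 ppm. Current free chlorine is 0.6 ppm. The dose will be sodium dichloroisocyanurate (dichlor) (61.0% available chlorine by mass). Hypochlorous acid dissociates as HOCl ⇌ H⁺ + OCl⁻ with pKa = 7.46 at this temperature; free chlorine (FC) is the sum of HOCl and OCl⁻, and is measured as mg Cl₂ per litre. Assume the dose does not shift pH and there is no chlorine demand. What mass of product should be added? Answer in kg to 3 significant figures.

[OCl⁻]/[HOCl] = 10^(pH − pKa) = 10^(7.89 − 7.46) = 2.692; fraction as HOCl = 1/(1 + 2.692) = 0.2709.
Free chlorine required for 0.89 ppm HOCl: 0.89 / 0.2709 = 3.285 ppm.
FC to add: 3.285 − 0.6 = 2.685 mg/L as Cl₂.
Cl₂ equivalent: 2.685 mg/L × 298,000 L = 800.3 g.
Product at 61.0% available Cl: 800.3 / 0.61 = 1312 g.

1.31 kg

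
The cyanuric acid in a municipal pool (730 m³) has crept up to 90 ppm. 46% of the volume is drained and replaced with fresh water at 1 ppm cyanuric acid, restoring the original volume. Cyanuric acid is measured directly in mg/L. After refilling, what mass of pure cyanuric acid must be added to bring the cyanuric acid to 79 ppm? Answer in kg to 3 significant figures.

21.9 kg

Volume: 730 m³ = 730,000 L.
After draining 46% and refilling: 90 × 0.54 + 1 × 0.46 = 49.06 ppm.
Deficit to target: 79 − 49.06 = 29.94 mg/L.
Mass: 29.94 mg/L × 730,000 L = 21,860 g cyanuric acid.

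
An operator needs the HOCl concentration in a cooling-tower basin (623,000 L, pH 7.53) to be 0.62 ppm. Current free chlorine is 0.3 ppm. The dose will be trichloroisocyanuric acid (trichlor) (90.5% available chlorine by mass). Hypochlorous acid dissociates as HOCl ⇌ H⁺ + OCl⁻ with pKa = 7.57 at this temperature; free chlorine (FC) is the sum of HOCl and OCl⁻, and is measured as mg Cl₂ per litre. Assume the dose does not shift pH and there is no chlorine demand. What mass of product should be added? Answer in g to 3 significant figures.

[OCl⁻]/[HOCl] = 10^(pH − pKa) = 10^(7.53 − 7.57) = 0.912; fraction as HOCl = 1/(1 + 0.912) = 0.523.
Free chlorine required for 0.62 ppm HOCl: 0.62 / 0.523 = 1.185 ppm.
FC to add: 1.185 − 0.3 = 0.8854 mg/L as Cl₂.
Cl₂ equivalent: 0.8854 mg/L × 623,000 L = 551.6 g.
Product at 90.5% available Cl: 551.6 / 0.905 = 609.5 g.

610 g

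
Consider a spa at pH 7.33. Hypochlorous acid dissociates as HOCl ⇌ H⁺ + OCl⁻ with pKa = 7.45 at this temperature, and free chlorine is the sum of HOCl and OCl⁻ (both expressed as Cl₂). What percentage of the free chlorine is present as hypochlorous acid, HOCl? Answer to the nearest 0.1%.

56.9%

[OCl⁻]/[HOCl] = 10^(pH − pKa) = 10^(7.33 − 7.45) = 10^-0.12 = 0.7586.
Fraction as HOCl = 1 / (1 + 0.7586) = 0.5686.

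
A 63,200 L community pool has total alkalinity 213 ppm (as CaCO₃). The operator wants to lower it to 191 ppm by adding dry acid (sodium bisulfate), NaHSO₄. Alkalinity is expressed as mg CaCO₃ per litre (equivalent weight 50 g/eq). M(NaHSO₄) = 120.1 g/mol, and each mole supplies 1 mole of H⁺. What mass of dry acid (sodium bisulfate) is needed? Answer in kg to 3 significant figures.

Alkalinity to neutralize: (213 − 191) = 22 mg/L as CaCO₃ × 63,200 L = 1390 g as CaCO₃.
Equivalents of H⁺ required: 1390 ÷ 50 g/eq = 27.81 eq = 27.81 mol NaHSO₄.
Mass of NaHSO₄: 27.81 × 120.1 = 3340 g.

3.34 kg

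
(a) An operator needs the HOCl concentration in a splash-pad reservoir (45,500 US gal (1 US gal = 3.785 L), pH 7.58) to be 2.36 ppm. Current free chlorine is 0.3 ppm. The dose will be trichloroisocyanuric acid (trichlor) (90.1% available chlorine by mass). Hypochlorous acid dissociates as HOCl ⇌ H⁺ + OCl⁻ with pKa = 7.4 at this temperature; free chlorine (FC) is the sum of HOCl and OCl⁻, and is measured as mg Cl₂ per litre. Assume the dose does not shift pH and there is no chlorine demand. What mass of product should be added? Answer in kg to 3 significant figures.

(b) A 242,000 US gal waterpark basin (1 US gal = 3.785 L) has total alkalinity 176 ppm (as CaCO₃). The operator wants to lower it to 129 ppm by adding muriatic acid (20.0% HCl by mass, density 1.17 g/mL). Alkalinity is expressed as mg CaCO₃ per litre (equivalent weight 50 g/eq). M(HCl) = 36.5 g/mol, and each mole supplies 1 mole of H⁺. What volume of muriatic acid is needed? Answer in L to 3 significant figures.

(a) Volume: 45,500 US gal × 3.785 L/gal = 172,218 L.
(a) [OCl⁻]/[HOCl] = 10^(pH − pKa) = 10^(7.58 − 7.4) = 1.514; fraction as HOCl = 1/(1 + 1.514) = 0.3978.
(a) Free chlorine required for 2.36 ppm HOCl: 2.36 / 0.3978 = 5.932 ppm.
(a) FC to add: 5.932 − 0.3 = 5.632 mg/L as Cl₂.
(a) Cl₂ equivalent: 5.632 mg/L × 172,218 L = 969.9 g.
(a) Product at 90.1% available Cl: 969.9 / 0.901 = 1077 g.

(b) Volume: 242,000 US gal × 3.785 L/gal = 915,970 L.
(b) Alkalinity to neutralize: (176 − 129) = 47 mg/L as CaCO₃ × 915,970 L = 43,050 g as CaCO₃.
(b) Equivalents of H⁺ required: 43,050 ÷ 50 g/eq = 861 eq = 861 mol HCl.
(b) Mass of HCl: 861 × 36.5 = 31,430 g.
(b) Mass of 20.0% solution: 31,430 / 0.2 = 157,100 g.
(b) Volume: 157,100 g ÷ 1.17 g/mL = 134,300 mL.

(a) 1.08 kg; (b) 134 L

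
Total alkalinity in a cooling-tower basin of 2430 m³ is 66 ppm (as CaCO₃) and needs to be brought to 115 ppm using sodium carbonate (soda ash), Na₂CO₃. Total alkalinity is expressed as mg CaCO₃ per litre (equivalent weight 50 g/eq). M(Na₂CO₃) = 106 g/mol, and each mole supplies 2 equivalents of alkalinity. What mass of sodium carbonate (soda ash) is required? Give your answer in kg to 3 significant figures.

126 kg

Volume: 2430 m³ = 2,430,000 L.
Alkalinity to add: (115 − 66) = 49 mg/L as CaCO₃ × 2,430,000 L = 119,100 g as CaCO₃.
Equivalents: 119,100 g ÷ 50 g/eq = 2381 eq.
Each mole of Na₂CO₃ supplies 2 eq, so 2381 / 2 = 1191 mol.
Mass: 1191 mol × 106 g/mol = 126,200 g.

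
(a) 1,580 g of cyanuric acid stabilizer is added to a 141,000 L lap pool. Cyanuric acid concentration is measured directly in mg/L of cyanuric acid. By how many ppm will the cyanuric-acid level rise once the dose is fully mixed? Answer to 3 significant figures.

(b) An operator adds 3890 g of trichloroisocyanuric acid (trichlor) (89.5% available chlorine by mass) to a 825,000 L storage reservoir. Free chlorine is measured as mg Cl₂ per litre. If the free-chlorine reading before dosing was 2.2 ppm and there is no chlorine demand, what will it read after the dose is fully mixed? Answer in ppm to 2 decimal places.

(a) 11.2 ppm; (b) 6.42 ppm

(a) Rise: 1,580 g / 141,000 L × 1000 = 11.21 mg/L.

(b) Available chlorine delivered: 3890 g × 0.895 = 3482 g as Cl₂.
(b) Concentration rise: 3482 g / 825,000 L = 4.22 mg/L = 4.22 ppm.
(b) Final FC: 2.2 + 4.22 = 6.42 ppm.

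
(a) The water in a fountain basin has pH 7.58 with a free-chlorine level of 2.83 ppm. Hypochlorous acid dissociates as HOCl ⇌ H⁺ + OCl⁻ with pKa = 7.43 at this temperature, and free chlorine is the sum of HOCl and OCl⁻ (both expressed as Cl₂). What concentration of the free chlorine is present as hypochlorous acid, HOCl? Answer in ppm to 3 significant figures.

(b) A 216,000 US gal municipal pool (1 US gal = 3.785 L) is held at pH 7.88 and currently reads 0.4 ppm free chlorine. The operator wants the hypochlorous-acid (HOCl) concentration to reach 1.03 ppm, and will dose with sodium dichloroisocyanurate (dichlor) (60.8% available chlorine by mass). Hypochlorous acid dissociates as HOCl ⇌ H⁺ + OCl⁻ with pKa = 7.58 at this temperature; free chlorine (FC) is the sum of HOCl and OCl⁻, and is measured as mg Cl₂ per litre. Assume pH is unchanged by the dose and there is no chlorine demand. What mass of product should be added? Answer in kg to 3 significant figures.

(a) 1.17 ppm; (b) 3.61 kg

(a) [OCl⁻]/[HOCl] = 10^(pH − pKa) = 10^(7.58 − 7.43) = 10^0.15 = 1.413.
(a) Fraction as HOCl = 1 / (1 + 1.413) = 0.4145.
(a) HOCl = 0.4145 × 2.83 ppm = 1.173 ppm.

(b) Volume: 216,000 US gal × 3.785 L/gal = 817,560 L.
(b) [OCl⁻]/[HOCl] = 10^(pH − pKa) = 10^(7.88 − 7.58) = 1.995; fraction as HOCl = 1/(1 + 1.995) = 0.3339.
(b) Free chlorine required for 1.03 ppm HOCl: 1.03 / 0.3339 = 3.085 ppm.
(b) FC to add: 3.085 − 0.4 = 2.685 mg/L as Cl₂.
(b) Cl₂ equivalent: 2.685 mg/L × 817,560 L = 2195 g.
(b) Product at 60.8% available Cl: 2195 / 0.608 = 3611 g.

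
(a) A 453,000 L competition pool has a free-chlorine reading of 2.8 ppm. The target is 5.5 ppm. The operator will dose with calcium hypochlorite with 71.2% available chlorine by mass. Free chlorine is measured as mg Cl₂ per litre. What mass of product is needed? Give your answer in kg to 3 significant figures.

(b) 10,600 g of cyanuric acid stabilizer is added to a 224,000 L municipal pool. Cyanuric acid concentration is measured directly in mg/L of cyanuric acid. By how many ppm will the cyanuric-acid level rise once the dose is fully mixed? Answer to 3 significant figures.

(a) 1.72 kg; (b) 47.3 ppm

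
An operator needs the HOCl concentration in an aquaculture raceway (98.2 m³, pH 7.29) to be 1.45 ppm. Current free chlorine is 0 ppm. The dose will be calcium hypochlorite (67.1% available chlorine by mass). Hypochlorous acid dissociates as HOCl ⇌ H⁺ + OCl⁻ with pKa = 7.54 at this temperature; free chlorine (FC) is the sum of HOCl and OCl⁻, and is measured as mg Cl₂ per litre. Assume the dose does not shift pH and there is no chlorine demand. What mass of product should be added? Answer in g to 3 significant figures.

332 g

Volume: 98.2 m³ = 98,200 L.
[OCl⁻]/[HOCl] = 10^(pH − pKa) = 10^(7.29 − 7.54) = 0.5623; fraction as HOCl = 1/(1 + 0.5623) = 0.6401.
Free chlorine required for 1.45 ppm HOCl: 1.45 / 0.6401 = 2.265 ppm.
FC to add: 2.265 − 0 = 2.265 mg/L as Cl₂.
Cl₂ equivalent: 2.265 mg/L × 98,200 L = 222.5 g.
Product at 67.1% available Cl: 222.5 / 0.671 = 331.5 g.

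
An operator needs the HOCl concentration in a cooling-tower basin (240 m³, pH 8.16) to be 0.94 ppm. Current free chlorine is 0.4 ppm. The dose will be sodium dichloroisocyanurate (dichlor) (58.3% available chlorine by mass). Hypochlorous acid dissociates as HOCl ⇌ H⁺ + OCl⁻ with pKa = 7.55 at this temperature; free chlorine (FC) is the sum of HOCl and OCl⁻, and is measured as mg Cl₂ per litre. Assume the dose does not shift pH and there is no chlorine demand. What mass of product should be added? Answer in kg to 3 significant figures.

1.80 kg

Volume: 240 m³ = 240,000 L.
[OCl⁻]/[HOCl] = 10^(pH − pKa) = 10^(8.16 − 7.55) = 4.074; fraction as HOCl = 1/(1 + 4.074) = 0.1971.
Free chlorine required for 0.94 ppm HOCl: 0.94 / 0.1971 = 4.769 ppm.
FC to add: 4.769 − 0.4 = 4.369 mg/L as Cl₂.
Cl₂ equivalent: 4.369 mg/L × 240,000 L = 1049 g.
Product at 58.3% available Cl: 1049 / 0.583 = 1799 g.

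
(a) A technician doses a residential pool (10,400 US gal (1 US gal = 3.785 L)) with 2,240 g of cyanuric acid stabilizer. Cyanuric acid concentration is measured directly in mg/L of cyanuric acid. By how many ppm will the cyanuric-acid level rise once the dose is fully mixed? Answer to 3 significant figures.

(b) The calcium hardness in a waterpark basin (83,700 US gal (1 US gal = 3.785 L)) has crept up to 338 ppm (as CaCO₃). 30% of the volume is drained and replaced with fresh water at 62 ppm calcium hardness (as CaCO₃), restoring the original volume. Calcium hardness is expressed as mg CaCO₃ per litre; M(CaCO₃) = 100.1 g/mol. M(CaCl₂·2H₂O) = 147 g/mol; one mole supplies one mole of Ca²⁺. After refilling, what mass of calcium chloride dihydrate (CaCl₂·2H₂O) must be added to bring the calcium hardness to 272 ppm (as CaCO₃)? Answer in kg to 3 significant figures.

(a) 56.9 ppm; (b) 7.82 kg

(a) Volume: 10,400 US gal × 3.785 L/gal = 39,364 L.
(a) Rise: 2,240 g / 39,364 L × 1000 = 56.9 mg/L.

(b) Volume: 83,700 US gal × 3.785 L/gal = 316,804 L.
(b) After draining 30% and refilling: 338 × 0.70 + 62 × 0.30 = 255.2 ppm.
(b) Deficit to target: 272 − 255.2 = 16.8 mg/L.
(b) As CaCO₃: 16.8 mg/L × 316,804 L = 5322 g; ÷ 100.1 = 53.17 mol Ca²⁺.
(b) Mass: 53.17 × 147 = 7816 g.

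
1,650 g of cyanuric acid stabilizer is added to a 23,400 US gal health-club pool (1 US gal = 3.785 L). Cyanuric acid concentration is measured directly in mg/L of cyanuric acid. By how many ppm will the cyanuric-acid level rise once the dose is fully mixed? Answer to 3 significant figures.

18.6 ppm

Volume: 23,400 US gal × 3.785 L/gal = 88,569 L.
Rise: 1,650 g / 88,569 L × 1000 = 18.63 mg/L.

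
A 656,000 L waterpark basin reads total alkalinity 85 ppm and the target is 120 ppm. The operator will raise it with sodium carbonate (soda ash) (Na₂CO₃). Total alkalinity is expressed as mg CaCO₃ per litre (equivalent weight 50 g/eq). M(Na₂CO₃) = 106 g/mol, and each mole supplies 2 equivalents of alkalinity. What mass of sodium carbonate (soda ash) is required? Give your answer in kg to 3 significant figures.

24.3 kg

Alkalinity to add: (120 − 85) = 35 mg/L as CaCO₃ × 656,000 L = 22,960 g as CaCO₃.
Equivalents: 22,960 g ÷ 50 g/eq = 459.2 eq.
Each mole of Na₂CO₃ supplies 2 eq, so 459.2 / 2 = 229.6 mol.
Mass: 229.6 mol × 106 g/mol = 24,340 g.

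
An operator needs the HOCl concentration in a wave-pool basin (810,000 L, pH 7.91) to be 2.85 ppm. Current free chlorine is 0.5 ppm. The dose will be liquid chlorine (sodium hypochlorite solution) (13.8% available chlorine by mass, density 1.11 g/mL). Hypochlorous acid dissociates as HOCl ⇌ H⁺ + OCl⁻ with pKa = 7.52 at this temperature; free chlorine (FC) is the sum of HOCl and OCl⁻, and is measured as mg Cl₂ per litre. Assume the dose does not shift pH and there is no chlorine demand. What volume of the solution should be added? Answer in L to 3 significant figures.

[OCl⁻]/[HOCl] = 10^(pH − pKa) = 10^(7.91 − 7.52) = 2.455; fraction as HOCl = 1/(1 + 2.455) = 0.2895.
Free chlorine required for 2.85 ppm HOCl: 2.85 / 0.2895 = 9.846 ppm.
FC to add: 9.846 − 0.5 = 9.346 mg/L as Cl₂.
Cl₂ equivalent: 9.346 mg/L × 810,000 L = 7570 g.
Product at 13.8% available Cl: 7570 / 0.138 = 54,860 g.
Volume: 54,860 g ÷ 1.11 g/mL = 49,420 mL.

49.4 L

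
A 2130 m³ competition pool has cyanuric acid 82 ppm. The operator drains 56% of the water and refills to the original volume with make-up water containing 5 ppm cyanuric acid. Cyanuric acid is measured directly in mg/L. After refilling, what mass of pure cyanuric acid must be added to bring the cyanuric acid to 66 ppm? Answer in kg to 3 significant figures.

Volume: 2130 m³ = 2,130,000 L.
After draining 56% and refilling: 82 × 0.44 + 5 × 0.56 = 38.88 ppm.
Deficit to target: 66 − 38.88 = 27.12 mg/L.
Mass: 27.12 mg/L × 2,130,000 L = 57,770 g cyanuric acid.

57.8 kg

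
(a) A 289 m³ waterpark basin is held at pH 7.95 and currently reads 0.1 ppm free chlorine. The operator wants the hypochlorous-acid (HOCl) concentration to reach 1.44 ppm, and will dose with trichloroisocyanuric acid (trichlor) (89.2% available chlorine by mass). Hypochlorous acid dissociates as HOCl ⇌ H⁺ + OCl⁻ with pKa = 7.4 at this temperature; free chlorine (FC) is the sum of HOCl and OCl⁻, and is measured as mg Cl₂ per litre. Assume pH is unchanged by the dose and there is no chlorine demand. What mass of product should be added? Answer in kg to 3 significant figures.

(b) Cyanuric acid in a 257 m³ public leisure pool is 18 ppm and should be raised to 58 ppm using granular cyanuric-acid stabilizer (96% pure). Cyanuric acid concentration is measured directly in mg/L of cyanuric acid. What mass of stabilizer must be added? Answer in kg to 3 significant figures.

(a) 2.09 kg; (b) 10.7 kg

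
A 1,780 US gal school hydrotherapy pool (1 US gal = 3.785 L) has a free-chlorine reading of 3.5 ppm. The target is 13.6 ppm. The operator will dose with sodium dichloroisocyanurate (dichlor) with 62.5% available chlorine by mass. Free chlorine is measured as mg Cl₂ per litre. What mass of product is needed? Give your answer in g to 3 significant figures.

109 g

Volume: 1,780 US gal × 3.785 L/gal = 6,737 L.
Chlorine deficit: 13.6 − 3.5 = 10.1 ppm = 10.1 mg/L as Cl₂.
Cl₂ equivalent needed: 10.1 mg/L × 6,737 L = 68,050 mg = 68.05 g.
Product at 62.5% available chlorine: 68.05 / 0.625 = 108.9 g.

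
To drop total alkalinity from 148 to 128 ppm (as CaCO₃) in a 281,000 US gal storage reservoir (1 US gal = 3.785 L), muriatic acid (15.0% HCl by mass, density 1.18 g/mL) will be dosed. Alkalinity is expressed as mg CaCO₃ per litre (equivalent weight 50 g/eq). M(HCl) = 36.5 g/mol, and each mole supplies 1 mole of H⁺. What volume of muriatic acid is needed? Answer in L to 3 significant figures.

87.7 L

Volume: 281,000 US gal × 3.785 L/gal = 1,063,585 L.
Alkalinity to neutralize: (148 − 128) = 20 mg/L as CaCO₃ × 1,063,585 L = 21,270 g as CaCO₃.
Equivalents of H⁺ required: 21,270 ÷ 50 g/eq = 425.4 eq = 425.4 mol HCl.
Mass of HCl: 425.4 × 36.5 = 15,530 g.
Mass of 15.0% solution: 15,530 / 0.15 = 103,500 g.
Volume: 103,500 g ÷ 1.18 g/mL = 87,730 mL.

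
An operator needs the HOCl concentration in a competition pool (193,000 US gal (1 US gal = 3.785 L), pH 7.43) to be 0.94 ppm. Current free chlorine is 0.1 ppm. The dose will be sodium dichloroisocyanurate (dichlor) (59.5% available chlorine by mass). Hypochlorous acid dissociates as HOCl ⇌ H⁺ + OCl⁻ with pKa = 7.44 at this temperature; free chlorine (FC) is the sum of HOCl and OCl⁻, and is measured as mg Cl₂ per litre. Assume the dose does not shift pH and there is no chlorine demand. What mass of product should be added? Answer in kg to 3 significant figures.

Volume: 193,000 US gal × 3.785 L/gal = 730,505 L.
[OCl⁻]/[HOCl] = 10^(pH − pKa) = 10^(7.43 − 7.44) = 0.9772; fraction as HOCl = 1/(1 + 0.9772) = 0.5058.
Free chlorine required for 0.94 ppm HOCl: 0.94 / 0.5058 = 1.859 ppm.
FC to add: 1.859 − 0.1 = 1.759 mg/L as Cl₂.
Cl₂ equivalent: 1.759 mg/L × 730,505 L = 1285 g.
Product at 59.5% available Cl: 1285 / 0.595 = 2159 g.

2.16 kg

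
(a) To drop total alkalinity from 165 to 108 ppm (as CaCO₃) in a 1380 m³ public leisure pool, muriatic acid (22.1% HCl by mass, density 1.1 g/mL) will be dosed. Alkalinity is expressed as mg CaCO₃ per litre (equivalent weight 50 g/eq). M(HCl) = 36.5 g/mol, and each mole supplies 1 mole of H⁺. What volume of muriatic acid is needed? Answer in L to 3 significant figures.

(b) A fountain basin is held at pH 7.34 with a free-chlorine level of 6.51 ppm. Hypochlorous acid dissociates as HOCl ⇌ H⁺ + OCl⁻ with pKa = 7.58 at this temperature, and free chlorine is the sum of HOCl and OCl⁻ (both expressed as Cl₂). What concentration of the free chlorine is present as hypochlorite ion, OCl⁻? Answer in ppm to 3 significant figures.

(a) Volume: 1380 m³ = 1,380,000 L.
(a) Alkalinity to neutralize: (165 − 108) = 57 mg/L as CaCO₃ × 1,380,000 L = 78,660 g as CaCO₃.
(a) Equivalents of H⁺ required: 78,660 ÷ 50 g/eq = 1573 eq = 1573 mol HCl.
(a) Mass of HCl: 1573 × 36.5 = 57,420 g.
(a) Mass of 22.1% solution: 57,420 / 0.221 = 259,800 g.
(a) Volume: 259,800 g ÷ 1.1 g/mL = 236,200 mL.

(b) [OCl⁻]/[HOCl] = 10^(pH − pKa) = 10^(7.34 − 7.58) = 10^-0.24 = 0.5754.
(b) Fraction as HOCl = 1 / (1 + 0.5754) = 0.6347.
(b) OCl⁻ = (1 − 0.6347) × 6.51 ppm = 2.378 ppm.

(a) 236 L; (b) 2.38 ppm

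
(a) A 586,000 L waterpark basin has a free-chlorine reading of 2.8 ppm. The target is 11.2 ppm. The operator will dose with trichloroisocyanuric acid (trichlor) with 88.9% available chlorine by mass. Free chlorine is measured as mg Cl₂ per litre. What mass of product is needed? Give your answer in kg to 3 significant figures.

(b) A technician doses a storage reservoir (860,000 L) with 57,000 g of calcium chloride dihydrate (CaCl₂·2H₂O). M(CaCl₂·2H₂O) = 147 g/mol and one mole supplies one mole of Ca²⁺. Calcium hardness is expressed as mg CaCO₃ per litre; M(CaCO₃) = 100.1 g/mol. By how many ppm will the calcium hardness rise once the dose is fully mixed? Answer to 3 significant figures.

(a) 5.54 kg; (b) 45.1 ppm

(a) Chlorine deficit: 11.2 − 2.8 = 8.4 ppm = 8.4 mg/L as Cl₂.
(a) Cl₂ equivalent needed: 8.4 mg/L × 586,000 L = 4,922,000 mg = 4922 g.
(a) Product at 88.9% available chlorine: 4922 / 0.889 = 5537 g.

(b) Moles of Ca²⁺: 57,000 g ÷ 147 g/mol = 387.8 mol.
(b) As CaCO₃: 387.8 mol × 100.1 g/mol = 38,810 g.
(b) Rise: 38,810 g / 860,000 L × 1000 = 45.13 mg/L.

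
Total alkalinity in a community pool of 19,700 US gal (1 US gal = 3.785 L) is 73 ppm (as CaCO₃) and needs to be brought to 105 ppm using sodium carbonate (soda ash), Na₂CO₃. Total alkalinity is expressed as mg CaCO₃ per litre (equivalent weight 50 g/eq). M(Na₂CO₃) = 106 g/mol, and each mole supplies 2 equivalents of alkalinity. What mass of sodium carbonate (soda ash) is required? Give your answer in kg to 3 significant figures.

Volume: 19,700 US gal × 3.785 L/gal = 74,564 L.
Alkalinity to add: (105 − 73) = 32 mg/L as CaCO₃ × 74,564 L = 2386 g as CaCO₃.
Equivalents: 2386 g ÷ 50 g/eq = 47.72 eq.
Each mole of Na₂CO₃ supplies 2 eq, so 47.72 / 2 = 23.86 mol.
Mass: 23.86 mol × 106 g/mol = 2529 g.

2.53 kg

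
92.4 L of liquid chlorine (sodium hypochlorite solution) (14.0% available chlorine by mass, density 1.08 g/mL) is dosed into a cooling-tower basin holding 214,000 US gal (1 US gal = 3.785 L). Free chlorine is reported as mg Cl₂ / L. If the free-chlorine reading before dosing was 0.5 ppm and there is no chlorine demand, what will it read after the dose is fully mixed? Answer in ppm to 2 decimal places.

17.75 ppm

Volume: 214,000 US gal × 3.785 L/gal = 809,990 L.
Mass of solution: 92.4 L × 1000 mL/L × 1.08 g/mL = 99,790 g.
Available chlorine delivered: 99,790 g × 0.14 = 13,970 g as Cl₂.
Concentration rise: 13,970 g / 809,990 L = 17.25 mg/L = 17.25 ppm.
Final FC: 0.5 + 17.25 = 17.75 ppm.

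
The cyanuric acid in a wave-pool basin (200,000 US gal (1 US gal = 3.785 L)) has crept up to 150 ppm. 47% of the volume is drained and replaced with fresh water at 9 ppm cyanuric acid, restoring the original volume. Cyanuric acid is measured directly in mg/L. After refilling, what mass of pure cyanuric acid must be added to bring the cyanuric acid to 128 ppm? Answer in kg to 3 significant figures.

Volume: 200,000 US gal × 3.785 L/gal = 757,000 L.
After draining 47% and refilling: 150 × 0.53 + 9 × 0.47 = 83.73 ppm.
Deficit to target: 128 − 83.73 = 44.27 mg/L.
Mass: 44.27 mg/L × 757,000 L = 33,510 g cyanuric acid.

33.5 kg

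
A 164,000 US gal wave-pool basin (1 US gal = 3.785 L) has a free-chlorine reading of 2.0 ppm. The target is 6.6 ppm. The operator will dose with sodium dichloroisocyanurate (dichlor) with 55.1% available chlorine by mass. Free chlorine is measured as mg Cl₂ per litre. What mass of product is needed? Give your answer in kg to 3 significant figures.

5.18 kg

Volume: 164,000 US gal × 3.785 L/gal = 620,740 L.
Chlorine deficit: 6.6 − 2.0 = 4.6 ppm = 4.6 mg/L as Cl₂.
Cl₂ equivalent needed: 4.6 mg/L × 620,740 L = 2,855,000 mg = 2855 g.
Product at 55.1% available chlorine: 2855 / 0.551 = 5182 g.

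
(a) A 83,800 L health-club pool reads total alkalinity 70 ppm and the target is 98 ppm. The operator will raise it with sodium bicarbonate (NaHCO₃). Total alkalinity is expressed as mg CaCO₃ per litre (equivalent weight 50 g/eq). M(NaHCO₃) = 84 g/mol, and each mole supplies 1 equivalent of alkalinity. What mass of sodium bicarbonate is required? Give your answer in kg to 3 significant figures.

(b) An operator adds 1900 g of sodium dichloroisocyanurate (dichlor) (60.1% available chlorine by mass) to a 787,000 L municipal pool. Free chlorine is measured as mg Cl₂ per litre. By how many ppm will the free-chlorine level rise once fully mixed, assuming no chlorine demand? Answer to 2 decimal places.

(a) Alkalinity to add: (98 − 70) = 28 mg/L as CaCO₃ × 83,800 L = 2346 g as CaCO₃.
(a) Equivalents: 2346 g ÷ 50 g/eq = 46.93 eq.
(a) NaHCO₃ supplies 1 eq per mole → 46.93 mol.
(a) Mass: 46.93 mol × 84 g/mol = 3942 g.

(b) Available chlorine delivered: 1900 g × 0.601 = 1142 g as Cl₂.
(b) Concentration rise: 1142 g / 787,000 L = 1.451 mg/L = 1.45 ppm.

(a) 3.94 kg; (b) 1.45 ppm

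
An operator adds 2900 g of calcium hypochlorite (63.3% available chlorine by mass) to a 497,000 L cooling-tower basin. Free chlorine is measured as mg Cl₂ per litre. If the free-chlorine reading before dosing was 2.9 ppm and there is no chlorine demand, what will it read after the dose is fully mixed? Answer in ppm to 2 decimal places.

6.59 ppm

Available chlorine delivered: 2900 g × 0.633 = 1836 g as Cl₂.
Concentration rise: 1836 g / 497,000 L = 3.694 mg/L = 3.69 ppm.
Final FC: 2.9 + 3.69 = 6.59 ppm.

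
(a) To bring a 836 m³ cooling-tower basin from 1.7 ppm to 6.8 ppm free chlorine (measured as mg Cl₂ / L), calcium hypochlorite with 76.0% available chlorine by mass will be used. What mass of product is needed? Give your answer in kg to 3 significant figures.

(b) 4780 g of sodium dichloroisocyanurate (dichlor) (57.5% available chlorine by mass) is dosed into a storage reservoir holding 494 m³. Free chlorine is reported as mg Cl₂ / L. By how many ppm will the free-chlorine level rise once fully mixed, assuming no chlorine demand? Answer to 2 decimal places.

(a) 5.61 kg; (b) 5.56 ppm

(a) Volume: 836 m³ = 836,000 L.
(a) Chlorine deficit: 6.8 − 1.7 = 5.1 ppm = 5.1 mg/L as Cl₂.
(a) Cl₂ equivalent needed: 5.1 mg/L × 836,000 L = 4,264,000 mg = 4264 g.
(a) Product at 76.0% available chlorine: 4264 / 0.76 = 5610 g.

(b) Volume: 494 m³ = 494,000 L.
(b) Available chlorine delivered: 4780 g × 0.575 = 2748 g as Cl₂.
(b) Concentration rise: 2748 g / 494,000 L = 5.564 mg/L = 5.56 ppm.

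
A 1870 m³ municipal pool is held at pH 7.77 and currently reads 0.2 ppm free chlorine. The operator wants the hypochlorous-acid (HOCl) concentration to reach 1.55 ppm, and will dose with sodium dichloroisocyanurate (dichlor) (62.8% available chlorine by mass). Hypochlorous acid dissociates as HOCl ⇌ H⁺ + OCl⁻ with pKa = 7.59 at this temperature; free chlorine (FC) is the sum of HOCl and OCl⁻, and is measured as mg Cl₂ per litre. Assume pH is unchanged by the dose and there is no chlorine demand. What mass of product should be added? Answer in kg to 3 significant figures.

11.0 kg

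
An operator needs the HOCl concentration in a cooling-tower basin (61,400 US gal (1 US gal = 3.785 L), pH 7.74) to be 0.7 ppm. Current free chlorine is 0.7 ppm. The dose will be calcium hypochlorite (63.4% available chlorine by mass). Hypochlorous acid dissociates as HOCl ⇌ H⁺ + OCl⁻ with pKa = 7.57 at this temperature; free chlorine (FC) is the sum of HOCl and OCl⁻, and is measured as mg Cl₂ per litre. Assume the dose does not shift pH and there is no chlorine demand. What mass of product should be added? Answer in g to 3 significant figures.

380 g

Volume: 61,400 US gal × 3.785 L/gal = 232,399 L.
[OCl⁻]/[HOCl] = 10^(pH − pKa) = 10^(7.74 − 7.57) = 1.479; fraction as HOCl = 1/(1 + 1.479) = 0.4034.
Free chlorine required for 0.7 ppm HOCl: 0.7 / 0.4034 = 1.735 ppm.
FC to add: 1.735 − 0.7 = 1.035 mg/L as Cl₂.
Cl₂ equivalent: 1.035 mg/L × 232,399 L = 240.6 g.
Product at 63.4% available Cl: 240.6 / 0.634 = 379.5 g.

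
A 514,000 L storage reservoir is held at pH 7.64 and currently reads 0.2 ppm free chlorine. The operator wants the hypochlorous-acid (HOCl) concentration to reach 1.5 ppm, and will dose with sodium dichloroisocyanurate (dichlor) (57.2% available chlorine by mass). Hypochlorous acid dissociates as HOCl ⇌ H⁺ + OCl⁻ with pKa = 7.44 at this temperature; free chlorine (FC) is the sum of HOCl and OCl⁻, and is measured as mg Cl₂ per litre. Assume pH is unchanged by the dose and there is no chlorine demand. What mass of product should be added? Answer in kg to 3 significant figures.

3.30 kg

[OCl⁻]/[HOCl] = 10^(pH − pKa) = 10^(7.64 − 7.44) = 1.585; fraction as HOCl = 1/(1 + 1.585) = 0.3869.
Free chlorine required for 1.5 ppm HOCl: 1.5 / 0.3869 = 3.877 ppm.
FC to add: 3.877 − 0.2 = 3.677 mg/L as Cl₂.
Cl₂ equivalent: 3.677 mg/L × 514,000 L = 1890 g.
Product at 57.2% available Cl: 1890 / 0.572 = 3304 g.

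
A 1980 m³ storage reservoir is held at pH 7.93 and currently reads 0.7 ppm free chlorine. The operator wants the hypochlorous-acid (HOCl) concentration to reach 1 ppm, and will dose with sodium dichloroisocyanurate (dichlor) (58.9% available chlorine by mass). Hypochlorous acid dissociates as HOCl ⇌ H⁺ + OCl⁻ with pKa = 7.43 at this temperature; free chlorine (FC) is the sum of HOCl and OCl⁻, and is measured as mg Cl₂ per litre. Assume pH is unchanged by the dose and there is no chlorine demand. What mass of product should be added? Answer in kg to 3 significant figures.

11.6 kg

Volume: 1980 m³ = 1,980,000 L.
[OCl⁻]/[HOCl] = 10^(pH − pKa) = 10^(7.93 − 7.43) = 3.162; fraction as HOCl = 1/(1 + 3.162) = 0.2403.
Free chlorine required for 1 ppm HOCl: 1 / 0.2403 = 4.162 ppm.
FC to add: 4.162 − 0.7 = 3.462 mg/L as Cl₂.
Cl₂ equivalent: 3.462 mg/L × 1,980,000 L = 6855 g.
Product at 58.9% available Cl: 6855 / 0.589 = 11,640 g.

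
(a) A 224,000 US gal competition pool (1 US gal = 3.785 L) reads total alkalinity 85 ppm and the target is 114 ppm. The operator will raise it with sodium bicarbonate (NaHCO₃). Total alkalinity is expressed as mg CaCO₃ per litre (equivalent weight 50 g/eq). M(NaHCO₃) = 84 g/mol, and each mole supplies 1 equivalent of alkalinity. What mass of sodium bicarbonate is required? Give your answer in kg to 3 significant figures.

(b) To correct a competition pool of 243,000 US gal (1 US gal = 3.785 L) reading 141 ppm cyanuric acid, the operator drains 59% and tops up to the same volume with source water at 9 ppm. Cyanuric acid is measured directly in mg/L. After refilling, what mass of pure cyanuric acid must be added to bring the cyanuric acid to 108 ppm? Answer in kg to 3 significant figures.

(a) Volume: 224,000 US gal × 3.785 L/gal = 847,840 L.
(a) Alkalinity to add: (114 − 85) = 29 mg/L as CaCO₃ × 847,840 L = 24,590 g as CaCO₃.
(a) Equivalents: 24,590 g ÷ 50 g/eq = 491.7 eq.
(a) NaHCO₃ supplies 1 eq per mole → 491.7 mol.
(a) Mass: 491.7 mol × 84 g/mol = 41,310 g.

(b) Volume: 243,000 US gal × 3.785 L/gal = 919,755 L.
(b) After draining 59% and refilling: 141 × 0.41 + 9 × 0.59 = 63.12 ppm.
(b) Deficit to target: 108 − 63.12 = 44.88 mg/L.
(b) Mass: 44.88 mg/L × 919,755 L = 41,280 g cyanuric acid.

(a) 41.3 kg; (b) 41.3 kg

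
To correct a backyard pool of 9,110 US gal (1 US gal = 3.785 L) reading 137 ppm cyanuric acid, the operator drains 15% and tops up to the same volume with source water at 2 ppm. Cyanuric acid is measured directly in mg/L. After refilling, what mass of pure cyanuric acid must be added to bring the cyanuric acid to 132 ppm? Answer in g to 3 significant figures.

Volume: 9,110 US gal × 3.785 L/gal = 34,481 L.
After draining 15% and refilling: 137 × 0.85 + 2 × 0.15 = 116.75 ppm.
Deficit to target: 132 − 116.75 = 15.25 mg/L.
Mass: 15.25 mg/L × 34,481 L = 525.8 g cyanuric acid.

526 g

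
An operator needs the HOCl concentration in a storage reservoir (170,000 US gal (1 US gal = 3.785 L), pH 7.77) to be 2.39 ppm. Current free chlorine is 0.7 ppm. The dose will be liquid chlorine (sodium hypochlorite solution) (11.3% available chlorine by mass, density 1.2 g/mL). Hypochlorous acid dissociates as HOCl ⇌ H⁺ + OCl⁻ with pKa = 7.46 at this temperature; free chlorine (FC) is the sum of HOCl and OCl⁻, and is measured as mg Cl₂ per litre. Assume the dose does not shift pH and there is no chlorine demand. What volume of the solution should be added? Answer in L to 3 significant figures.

Volume: 170,000 US gal × 3.785 L/gal = 643,450 L.
[OCl⁻]/[HOCl] = 10^(pH − pKa) = 10^(7.77 − 7.46) = 2.042; fraction as HOCl = 1/(1 + 2.042) = 0.3288.
Free chlorine required for 2.39 ppm HOCl: 2.39 / 0.3288 = 7.27 ppm.
FC to add: 7.27 − 0.7 = 6.57 mg/L as Cl₂.
Cl₂ equivalent: 6.57 mg/L × 643,450 L = 4227 g.
Product at 11.3% available Cl: 4227 / 0.113 = 37,410 g.
Volume: 37,410 g ÷ 1.2 g/mL = 31,170 mL.

31.2 L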